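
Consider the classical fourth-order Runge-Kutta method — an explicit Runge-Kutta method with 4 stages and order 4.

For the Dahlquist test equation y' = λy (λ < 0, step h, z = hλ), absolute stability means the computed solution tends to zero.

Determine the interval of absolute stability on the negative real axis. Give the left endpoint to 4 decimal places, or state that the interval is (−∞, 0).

(-2.7853, 0).

Set f=λy, z=hλ:
  order 4, 4-stage ⇒ R(z)=1+z+z^2/2+z^3/6+z^4/24
  (e.g. R(-1.1)=0.34417, |R|=0.34417)

Solve |R(x)|<1 on ℝ⁻.
x=-1.1: |R|=0.3442
|R(-2.48)|=0.6292 |R(-2.02)|=0.3402 |R(-1.58)|=0.2705
Bisect:
  x_lo=-3.1631 |R|=1.7359  x_hi=-0.3275 |R|=0.7208
  mid=-1.74529 |R|=0.27829 →hi
  mid=-2.45418 |R|=0.60526 →hi
  mid=-2.80863 |R|=1.03576 →lo
  mid=-2.63141 |R|=0.79172 →hi
  mid=-2.72002 |R|=0.90597 →hi
  mid=-2.76433 |R|=0.96885 →hi
  mid=-2.78648 |R|=1.00179 →lo
  mid=-2.77540 |R|=0.98519 →hi
  mid=-2.78094 |R|=0.99346 →hi
  ...
  [-2.78544,-2.78527] ⇒ x*=-2.7853
Stable set (-2.7853, 0).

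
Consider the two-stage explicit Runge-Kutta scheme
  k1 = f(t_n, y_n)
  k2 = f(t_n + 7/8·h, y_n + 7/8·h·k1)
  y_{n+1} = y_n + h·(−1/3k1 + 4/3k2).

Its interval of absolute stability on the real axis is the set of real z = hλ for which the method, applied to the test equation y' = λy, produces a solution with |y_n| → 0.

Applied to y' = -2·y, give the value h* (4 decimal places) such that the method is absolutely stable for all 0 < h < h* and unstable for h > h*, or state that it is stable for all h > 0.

(-0.8571,0); λ=-2 ⇒ h* = (6/7)/2 = 0.4286.

On y'=λy, z=hλ:
  k1=λy_n ⇒ h·k1=z·y_n;  k2=λ(1+7/8z)y_n ⇒ h·k2=z(1+7/8z)y_n
  y_{n+1}/y_n = 1 − 1/3z + 4/3z(1+7/8z) = 1 + z + 7/6z²
  Hence R(z) = 1 + z + 7/6z².

Need |R(x)|<1, x<0.
x=-0.36: |R|=0.7912
R=1: x+7/6x²=0 ⇒ x=−6/7=-0.8571; min R=1−1/(4·7/6)=0.7857>−1
Confirm numerically:
  x=-0.811: |R|=0.95634 <1
  x=-0.776: |R|=0.92654 <1
  x=-0.760: |R|=0.91387 <1
  x=-0.700: |R|=0.87167 <1
  x=-1.308: |R|=1.68801 >1
  x=-1.252: |R|=1.57675 >1
  x=-0.939: |R|=1.08967 >1
Stable set (-0.8571, 0).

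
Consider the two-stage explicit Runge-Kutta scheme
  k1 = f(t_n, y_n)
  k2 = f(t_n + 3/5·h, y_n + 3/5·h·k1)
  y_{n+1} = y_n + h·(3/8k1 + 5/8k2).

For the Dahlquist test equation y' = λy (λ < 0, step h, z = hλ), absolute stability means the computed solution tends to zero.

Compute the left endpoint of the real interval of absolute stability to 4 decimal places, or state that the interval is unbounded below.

On y'=λy, z=hλ:
  k1=λy_n ⇒ h·k1=z·y_n;  k2=λ(1+3/5z)y_n ⇒ h·k2=z(1+3/5z)y_n
  y_{n+1}/y_n = 1 + 3/8z + 5/8z(1+3/5z) = 1 + z + 3/8z²
  ⇒ R(z) = 1 + z + 3/8z².

Find x<0 with |R(x)|<1.
x=-0.59: |R|=0.5405
R=1: x+3/8x²=0 ⇒ x=−8/3=-2.6667; min R=1−1/(4·3/8)=0.3333>−1
Confirm numerically:
  x=-2.629: |R|=0.96287 <1
  x=-1.886: |R|=0.44787 <1
  x=-1.826: |R|=0.42435 <1
  x=-1.069: |R|=0.35954 <1
  x=-2.860: |R|=1.20735 >1
  x=-2.841: |R|=1.18573 >1
  x=-2.749: |R|=1.08488 >1
Stable set (-2.6667, 0).

z* = -2.6667.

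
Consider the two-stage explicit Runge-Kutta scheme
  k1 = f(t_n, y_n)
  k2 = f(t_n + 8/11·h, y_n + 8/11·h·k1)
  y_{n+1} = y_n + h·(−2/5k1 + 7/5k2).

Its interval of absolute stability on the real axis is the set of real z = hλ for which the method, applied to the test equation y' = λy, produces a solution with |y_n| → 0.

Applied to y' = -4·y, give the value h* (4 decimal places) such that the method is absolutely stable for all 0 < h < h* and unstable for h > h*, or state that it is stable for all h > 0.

On y'=λy, z=hλ:
  k1=λy_n ⇒ h·k1=z·y_n;  k2=λ(1+8/11z)y_n ⇒ h·k2=z(1+8/11z)y_n
  y_{n+1}/y_n = 1 − 2/5z + 7/5z(1+8/11z) = 1 + z + 56/55z²
  so R(z) = 1 + z + 56/55z².

Solve |R(x)|<1 on ℝ⁻.
x=-0.95: |R|=0.9689
R=1: x+56/55x²=0 ⇒ x=−55/56=-0.9821; min R=1−1/(4·56/55)=0.7545>−1
Confirm numerically:
  x=-0.863: |R|=0.89531 <1
  x=-0.525: |R|=0.75564 <1
  x=-0.487: |R|=0.75448 <1
  x=-1.361: |R|=1.52500 >1
  x=-1.360: |R|=1.52323 >1
Interval (-0.9821, 0).

(-0.9821,0); λ=-4 ⇒ h* = (55/56)/4 = 0.2455.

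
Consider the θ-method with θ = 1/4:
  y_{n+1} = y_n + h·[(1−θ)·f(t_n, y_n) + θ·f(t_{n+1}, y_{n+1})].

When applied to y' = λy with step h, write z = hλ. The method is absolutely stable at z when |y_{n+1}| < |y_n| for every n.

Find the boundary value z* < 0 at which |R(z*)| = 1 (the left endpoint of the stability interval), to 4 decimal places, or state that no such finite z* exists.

left endpoint -4.0000.

On y'=λy, z=hλ:
  y_{n+1} = y_n + z·[3/4·y_n + 1/4·y_{n+1}] ⇒ (1 − 1/4z)y_{n+1} = (1 + 3/4z)y_n
  R(z) = (1 + 3/4z)/(1 − 1/4z).

Find x<0 with |R(x)|<1.
x=-1.38: |R|=0.0260
R=−1: 1+3/4x = −1+1/4x ⇒ -1/2x=2 ⇒ x=2/(-1/2)=-4.0000
Confirm numerically:
  x=-2.283: |R|=0.45345 <1
  x=-1.780: |R|=0.23183 <1
  x=-1.640: |R|=0.16312 <1
  x=-4.600: |R|=1.13953 >1
  x=-4.340: |R|=1.08153 >1
  x=-4.294: |R|=1.07089 >1
So |R|<1 on (-4.0000, 0).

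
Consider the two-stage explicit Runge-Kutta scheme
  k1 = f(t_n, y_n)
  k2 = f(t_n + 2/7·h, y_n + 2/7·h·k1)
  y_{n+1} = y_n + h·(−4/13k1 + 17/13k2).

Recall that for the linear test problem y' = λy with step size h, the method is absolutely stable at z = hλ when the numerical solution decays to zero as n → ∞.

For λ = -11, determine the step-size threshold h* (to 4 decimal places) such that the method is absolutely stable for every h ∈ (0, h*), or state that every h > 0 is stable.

(-2.6765,0); λ=-11 ⇒ h* = (91/34)/11 = 0.2433.

On y'=λy, z=hλ:
  k1=λy_n ⇒ h·k1=z·y_n;  k2=λ(1+2/7z)y_n ⇒ h·k2=z(1+2/7z)y_n
  y_{n+1}/y_n = 1 − 4/13z + 17/13z(1+2/7z) = 1 + z + 34/91z²
  ⇒ R(z) = 1 + z + 34/91z².

Find x<0 with |R(x)|<1.
x=-1.35: |R|=0.3309
R=1: x+34/91x²=0 ⇒ x=−91/34=-2.6765; min R=1−1/(4·34/91)=0.3309>−1
Confirm numerically:
  x=-2.508: |R|=0.84213 <1
  x=-2.387: |R|=0.74184 <1
  x=-1.270: |R|=0.33262 <1
  x=-1.076: |R|=0.35658 <1
  x=-3.250: |R|=1.69643 >1
  x=-2.964: |R|=1.31842 >1
  x=-2.911: |R|=1.25508 >1
So |R|<1 on (-2.6765, 0).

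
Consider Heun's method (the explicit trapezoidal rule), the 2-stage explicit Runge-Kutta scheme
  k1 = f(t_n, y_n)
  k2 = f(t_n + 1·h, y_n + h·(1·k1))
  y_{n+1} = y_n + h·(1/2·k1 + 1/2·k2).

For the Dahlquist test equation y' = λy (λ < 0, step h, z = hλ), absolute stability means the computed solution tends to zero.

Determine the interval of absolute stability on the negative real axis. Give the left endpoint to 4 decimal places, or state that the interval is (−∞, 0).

Test eqn y'=λy, z=hλ:
  order 2, 2-stage ⇒ R(z)=1+z+z^2/2
  (e.g. R(-0.77)=0.52645, |R|=0.52645)

Boundary: |R(x)|=1, x<0.
x=-0.77: |R|=0.5264
|R(-2.23)|=1.2565 |R(-1.38)|=0.5722 |R(-1.13)|=0.5085
Bisect:
  x_lo=-2.3895 |R|=1.4653  x_hi=-0.1020 |R|=0.9032
  mid=-1.24575 |R|=0.53020 →hi
  mid=-1.81762 |R|=0.83425 →hi
  mid=-2.10355 |R|=1.10891 →lo
  mid=-1.96058 |R|=0.96136 →hi
  mid=-2.03207 |R|=1.03258 →lo
  mid=-1.99632 |R|=0.99633 →hi
  mid=-2.01420 |R|=1.01430 →lo
  mid=-2.00526 |R|=1.00527 →lo
  mid=-2.00079 |R|=1.00079 →lo
  ...
  [-2.00009,-1.99995] ⇒ x*=-2.0000
Stable set (-2.0000, 0).

z∈(-2.0000,0).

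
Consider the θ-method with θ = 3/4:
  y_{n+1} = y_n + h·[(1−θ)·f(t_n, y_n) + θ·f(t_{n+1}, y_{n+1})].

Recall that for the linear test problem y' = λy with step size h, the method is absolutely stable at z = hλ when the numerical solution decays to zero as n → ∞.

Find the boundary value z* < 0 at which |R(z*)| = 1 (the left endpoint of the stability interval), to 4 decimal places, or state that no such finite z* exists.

unbounded; (−∞, 0).

With y'=λy (z=hλ):
  y_{n+1} = y_n + z·[1/4·y_n + 3/4·y_{n+1}] ⇒ (1 − 3/4z)y_{n+1} = (1 + 1/4z)y_n
  ⇒ R(z) = (1 + 1/4z)/(1 − 3/4z).

Solve |R(x)|<1 on ℝ⁻.
x=-1.34: |R|=0.3317
x=-2: |R|=0.2000
x=-10: |R|=0.1765
x=-100: |R|=0.3158
θ=3/4≥1/2 ⇒ |1+1/4x|<|1−3/4x| ∀x<0 ⇒ stable on all of ℝ⁻.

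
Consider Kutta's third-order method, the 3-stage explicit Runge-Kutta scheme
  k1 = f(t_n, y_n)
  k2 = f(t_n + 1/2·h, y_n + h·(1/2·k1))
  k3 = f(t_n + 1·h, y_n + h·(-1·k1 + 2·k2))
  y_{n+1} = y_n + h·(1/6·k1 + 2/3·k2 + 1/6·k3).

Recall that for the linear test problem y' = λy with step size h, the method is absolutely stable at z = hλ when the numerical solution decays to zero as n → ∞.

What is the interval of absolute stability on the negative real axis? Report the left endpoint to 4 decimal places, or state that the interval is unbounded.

Test eqn y'=λy, z=hλ:
  order 3, 3-stage ⇒ R(z)=1+z+z^2/2+z^3/6
  (e.g. R(-1.61)=-0.00950, |R|=0.00950)

Solve |R(x)|<1 on ℝ⁻.
x=-1.61: |R|=0.0095
|R(-2.37)|=0.7802 |R(-1.9)|=0.2382 |R(-1.7)|=0.0738
Bisect:
  x_lo=-2.8404 |R|=1.6259  x_hi=-0.0518 |R|=0.9495
  mid=-1.44614 |R|=0.09547 →hi
  mid=-2.14329 |R|=0.48738 →hi
  mid=-2.49186 |R|=0.96600 →hi
  mid=-2.66615 |R|=1.27064 →lo
  mid=-2.57901 |R|=1.11232 →lo
  mid=-2.53544 |R|=1.03770 →lo
  mid=-2.51365 |R|=1.00149 →lo
  mid=-2.50276 |R|=0.98365 →hi
  mid=-2.50820 |R|=0.99255 →hi
  ...
  [-2.51280,-2.51263] ⇒ x*=-2.5127
So |R|<1 on (-2.5127, 0).

z∈(-2.5127,0).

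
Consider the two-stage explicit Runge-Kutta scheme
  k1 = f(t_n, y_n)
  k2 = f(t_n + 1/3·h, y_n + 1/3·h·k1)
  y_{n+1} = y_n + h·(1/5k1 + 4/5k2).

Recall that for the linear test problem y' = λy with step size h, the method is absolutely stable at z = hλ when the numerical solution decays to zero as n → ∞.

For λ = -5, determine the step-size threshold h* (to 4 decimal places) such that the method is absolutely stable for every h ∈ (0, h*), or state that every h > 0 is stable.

Set f=λy, z=hλ:
  k1=λy_n ⇒ h·k1=z·y_n;  k2=λ(1+1/3z)y_n ⇒ h·k2=z(1+1/3z)y_n
  y_{n+1}/y_n = 1 + 1/5z + 4/5z(1+1/3z) = 1 + z + 4/15z²
  so R(z) = 1 + z + 4/15z².

Solve |R(x)|<1 on ℝ⁻.
x=-1.08: |R|=0.2310
R=1: x+4/15x²=0 ⇒ x=−15/4=-3.7500; min R=1−1/(4·4/15)=0.0625>−1
Confirm numerically:
  x=-3.599: |R|=0.85508 <1
  x=-3.220: |R|=0.54491 <1
  x=-3.179: |R|=0.51594 <1
  x=-2.369: |R|=0.12758 <1
  x=-4.093: |R|=1.37437 >1
  x=-3.925: |R|=1.18317 >1
Stable set (-3.7500, 0).

(-3.7500,0); λ=-5 ⇒ h* = (15/4)/5 = 0.7500.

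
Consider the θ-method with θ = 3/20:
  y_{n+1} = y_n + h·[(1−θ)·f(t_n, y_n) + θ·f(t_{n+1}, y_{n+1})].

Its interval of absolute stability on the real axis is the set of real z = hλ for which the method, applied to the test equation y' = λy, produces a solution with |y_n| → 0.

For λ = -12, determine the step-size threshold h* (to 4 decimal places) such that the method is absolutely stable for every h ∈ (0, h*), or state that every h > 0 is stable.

(-2.8571,0); λ=-12 ⇒ h* = (20/7)/12 = 0.2381.

On y'=λy, z=hλ:
  y_{n+1} = y_n + z·[17/20·y_n + 3/20·y_{n+1}] ⇒ (1 − 3/20z)y_{n+1} = (1 + 17/20z)y_n
  ⇒ R(z) = (1 + 17/20z)/(1 − 3/20z).

Need |R(x)|<1, x<0.
x=-1.71: |R|=0.3609
R=−1: 1+17/20x = −1+3/20x ⇒ -7/10x=2 ⇒ x=2/(-7/10)=-2.8571
Confirm numerically:
  x=-2.618: |R|=0.87980 <1
  x=-2.002: |R|=0.53964 <1
  x=-1.362: |R|=0.13095 <1
  x=-1.175: |R|=0.00106 <1
  x=-3.080: |R|=1.10670 >1
  x=-3.029: |R|=1.08272 >1
So |R|<1 on (-2.8571, 0).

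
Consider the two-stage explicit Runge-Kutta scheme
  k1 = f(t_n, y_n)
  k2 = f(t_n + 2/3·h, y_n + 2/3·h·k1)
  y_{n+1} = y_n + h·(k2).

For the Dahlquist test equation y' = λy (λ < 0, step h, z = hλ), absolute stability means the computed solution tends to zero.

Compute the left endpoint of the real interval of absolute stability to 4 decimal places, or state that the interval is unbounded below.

On y'=λy, z=hλ:
  k1=λy_n ⇒ h·k1=z·y_n;  k2=λ(1+2/3z)y_n ⇒ h·k2=z(1+2/3z)y_n
  y_{n+1}/y_n = 1 + z(1+2/3z) = 1 + z + 2/3z²
  R(z) = 1 + z + 2/3z².

Need |R(x)|<1, x<0.
x=-0.85: |R|=0.6317
R=1: x+2/3x²=0 ⇒ x=−3/2=-1.5000; min R=1−1/(4·2/3)=0.6250>−1
Confirm numerically:
  x=-1.334: |R|=0.85237 <1
  x=-1.260: |R|=0.79840 <1
  x=-1.070: |R|=0.69327 <1
  x=-1.000: |R|=0.66667 <1
  x=-2.035: |R|=1.72582 >1
  x=-1.544: |R|=1.04529 >1
Interval (-1.5000, 0).

z* = -1.5000.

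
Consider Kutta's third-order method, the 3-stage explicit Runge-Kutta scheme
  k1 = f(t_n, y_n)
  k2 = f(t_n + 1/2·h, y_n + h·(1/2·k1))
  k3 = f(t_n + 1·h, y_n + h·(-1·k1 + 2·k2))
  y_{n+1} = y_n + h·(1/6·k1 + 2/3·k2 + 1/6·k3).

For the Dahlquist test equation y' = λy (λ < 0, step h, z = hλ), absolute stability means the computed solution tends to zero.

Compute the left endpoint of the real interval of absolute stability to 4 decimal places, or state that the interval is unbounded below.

left endpoint -2.5127.

With y'=λy (z=hλ):
  order 3, 3-stage ⇒ R(z)=1+z+z^2/2+z^3/6
  (e.g. R(-1.25)=0.20573, |R|=0.20573)

Boundary: |R(x)|=1, x<0.
x=-1.25: |R|=0.2057
|R(-2.29)|=0.6694 |R(-0.89)|=0.3886 |R(-0.65)|=0.5155
Bisect:
  x_lo=-3.3264 |R|=2.9283  x_hi=-0.1444 |R|=0.8656
  mid=-1.73539 |R|=0.10064 →hi
  mid=-2.53090 |R|=1.03009 →lo
  mid=-2.13314 |R|=0.47573 →hi
  mid=-2.33202 |R|=0.72657 →hi
  mid=-2.43146 |R|=0.87125 →hi
  mid=-2.48118 |R|=0.94884 →hi
  mid=-2.50604 |R|=0.98900 →hi
  mid=-2.51847 |R|=1.00943 →lo
  mid=-2.51225 |R|=0.99919 →hi
  mid=-2.51536 |R|=1.00430 →lo
  ...
  [-2.51283,-2.51264] ⇒ x*=-2.5127
Interval (-2.5127, 0).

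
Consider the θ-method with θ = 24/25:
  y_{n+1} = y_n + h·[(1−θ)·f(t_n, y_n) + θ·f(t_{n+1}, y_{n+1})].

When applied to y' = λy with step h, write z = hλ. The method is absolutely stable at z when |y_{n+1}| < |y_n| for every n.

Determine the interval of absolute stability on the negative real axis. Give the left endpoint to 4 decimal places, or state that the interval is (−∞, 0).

Test eqn y'=λy, z=hλ:
  y_{n+1} = y_n + z·[1/25·y_n + 24/25·y_{n+1}] ⇒ (1 − 24/25z)y_{n+1} = (1 + 1/25z)y_n
  ⇒ R(z) = (1 + 1/25z)/(1 − 24/25z).

Find x<0 with |R(x)|<1.
x=-0.76: |R|=0.5606
x=-2: |R|=0.3151
x=-10: |R|=0.0566
x=-100: |R|=0.0309
θ=24/25≥1/2 ⇒ |1+1/25x|<|1−24/25x| ∀x<0 ⇒ unbounded interval.

(−∞, 0) — no finite endpoint.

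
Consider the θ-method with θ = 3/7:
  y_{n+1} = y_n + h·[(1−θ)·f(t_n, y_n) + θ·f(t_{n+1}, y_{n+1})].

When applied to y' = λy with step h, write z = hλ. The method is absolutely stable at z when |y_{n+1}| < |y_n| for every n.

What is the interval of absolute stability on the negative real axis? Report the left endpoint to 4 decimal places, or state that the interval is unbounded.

Test eqn y'=λy, z=hλ:
  y_{n+1} = y_n + z·[4/7·y_n + 3/7·y_{n+1}] ⇒ (1 − 3/7z)y_{n+1} = (1 + 4/7z)y_n
  ⇒ R(z) = (1 + 4/7z)/(1 − 3/7z).

Boundary: |R(x)|=1, x<0.
x=-1.19: |R|=0.2119
R=−1: 1+4/7x = −1+3/7x ⇒ -1/7x=2 ⇒ x=2/(-1/7)=-14.0000
Confirm numerically:
  x=-10.716: |R|=0.91611 <1
  x=-9.098: |R|=0.85706 <1
  x=-6.686: |R|=0.72969 <1
  x=-5.966: |R|=0.67732 <1
  x=-14.598: |R|=1.01177 >1
  x=-14.197: |R|=1.00397 >1
  x=-14.059: |R|=1.00120 >1
Stable set (-14.0000, 0).

(-14.0000, 0).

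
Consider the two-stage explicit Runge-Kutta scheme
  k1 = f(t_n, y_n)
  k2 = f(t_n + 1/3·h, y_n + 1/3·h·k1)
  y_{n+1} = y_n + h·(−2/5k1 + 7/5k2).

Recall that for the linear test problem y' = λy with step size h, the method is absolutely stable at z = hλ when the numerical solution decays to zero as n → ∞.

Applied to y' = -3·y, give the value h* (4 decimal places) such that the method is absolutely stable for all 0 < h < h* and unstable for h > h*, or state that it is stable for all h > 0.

With y'=λy (z=hλ):
  k1=λy_n ⇒ h·k1=z·y_n;  k2=λ(1+1/3z)y_n ⇒ h·k2=z(1+1/3z)y_n
  y_{n+1}/y_n = 1 − 2/5z + 7/5z(1+1/3z) = 1 + z + 7/15z²
  ⇒ R(z) = 1 + z + 7/15z².

Boundary: |R(x)|=1, x<0.
x=-1.45: |R|=0.5312
R=1: x+7/15x²=0 ⇒ x=−15/7=-2.1429; min R=1−1/(4·7/15)=0.4643>−1
Confirm numerically:
  x=-1.960: |R|=0.83275 <1
  x=-1.784: |R|=0.70124 <1
  x=-1.105: |R|=0.46481 <1
  x=-2.701: |R|=1.70352 >1
  x=-2.248: |R|=1.11030 >1
  x=-2.227: |R|=1.08745 >1
So |R|<1 on (-2.1429, 0).

(-2.1429,0); λ=-3 ⇒ h* = (15/7)/3 = 0.7143.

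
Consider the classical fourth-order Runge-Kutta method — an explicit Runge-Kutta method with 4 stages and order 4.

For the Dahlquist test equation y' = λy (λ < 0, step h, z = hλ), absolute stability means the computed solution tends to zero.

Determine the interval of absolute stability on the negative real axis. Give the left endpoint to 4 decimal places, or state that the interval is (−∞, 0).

z∈(-2.7853,0).

With y'=λy (z=hλ):
  order 4, 4-stage ⇒ R(z)=1+z+z^2/2+z^3/6+z^4/24
  (e.g. R(-0.96)=0.38873, |R|=0.38873)

Find x<0 with |R(x)|<1.
x=-0.96: |R|=0.3887
|R(-2.58)|=0.7321 |R(-2.4)|=0.5584 |R(-1.53)|=0.2718
Bisect:
  x_lo=-3.1163 |R|=1.6251  x_hi=-0.1456 |R|=0.8645
  mid=-1.63094 |R|=0.27081 →hi
  mid=-2.37362 |R|=0.53718 →hi
  mid=-2.74497 |R|=0.94088 →hi
  mid=-2.93064 |R|=1.24218 →lo
  mid=-2.83780 |R|=1.08210 →lo
  mid=-2.79139 |R|=1.00922 →lo
  mid=-2.76818 |R|=0.97450 →hi
  mid=-2.77978 |R|=0.99172 →hi
  ...
  [-2.78540,-2.78522] ⇒ x*=-2.7853
So |R|<1 on (-2.7853, 0).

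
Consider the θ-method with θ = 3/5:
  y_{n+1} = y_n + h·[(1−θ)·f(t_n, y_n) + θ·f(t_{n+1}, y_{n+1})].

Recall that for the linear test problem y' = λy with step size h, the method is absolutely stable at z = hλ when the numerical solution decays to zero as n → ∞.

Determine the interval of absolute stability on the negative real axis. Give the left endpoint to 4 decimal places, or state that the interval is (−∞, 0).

interval (−∞, 0).

Set f=λy, z=hλ:
  y_{n+1} = y_n + z·[2/5·y_n + 3/5·y_{n+1}] ⇒ (1 − 3/5z)y_{n+1} = (1 + 2/5z)y_n
  so R(z) = (1 + 2/5z)/(1 − 3/5z).

Boundary: |R(x)|=1, x<0.
x=-0.58: |R|=0.5697
x=-2: |R|=0.0909
x=-10: |R|=0.4286
x=-100: |R|=0.6393
θ=3/5≥1/2 ⇒ |1+2/5x|<|1−3/5x| ∀x<0 ⇒ unbounded interval.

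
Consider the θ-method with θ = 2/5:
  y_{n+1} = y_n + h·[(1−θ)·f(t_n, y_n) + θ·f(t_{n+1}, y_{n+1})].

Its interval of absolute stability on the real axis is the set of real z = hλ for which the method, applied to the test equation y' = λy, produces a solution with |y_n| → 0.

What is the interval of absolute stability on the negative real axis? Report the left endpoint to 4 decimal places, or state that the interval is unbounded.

With y'=λy (z=hλ):
  y_{n+1} = y_n + z·[3/5·y_n + 2/5·y_{n+1}] ⇒ (1 − 2/5z)y_{n+1} = (1 + 3/5z)y_n
  Hence R(z) = (1 + 3/5z)/(1 − 2/5z).

Need |R(x)|<1, x<0.
x=-1.62: |R|=0.0170
R=−1: 1+3/5x = −1+2/5x ⇒ -1/5x=2 ⇒ x=2/(-1/5)=-10.0000
Confirm numerically:
  x=-9.846: |R|=0.99376 <1
  x=-8.815: |R|=0.94764 <1
  x=-8.145: |R|=0.91287 <1
  x=-4.607: |R|=0.62059 <1
  x=-10.593: |R|=1.02265 >1
  x=-10.360: |R|=1.01400 >1
  x=-10.330: |R|=1.01286 >1
Stable set (-10.0000, 0).

(-10.0000, 0).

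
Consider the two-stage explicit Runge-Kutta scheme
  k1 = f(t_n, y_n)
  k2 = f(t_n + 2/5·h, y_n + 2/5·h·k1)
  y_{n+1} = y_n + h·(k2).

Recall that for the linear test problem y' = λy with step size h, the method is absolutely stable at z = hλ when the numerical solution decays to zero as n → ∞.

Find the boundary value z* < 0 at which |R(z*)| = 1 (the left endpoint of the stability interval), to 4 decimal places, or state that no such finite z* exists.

left endpoint -2.5000.

On y'=λy, z=hλ:
  k1=λy_n ⇒ h·k1=z·y_n;  k2=λ(1+2/5z)y_n ⇒ h·k2=z(1+2/5z)y_n
  y_{n+1}/y_n = 1 + z(1+2/5z) = 1 + z + 2/5z²
  ⇒ R(z) = 1 + z + 2/5z².

Need |R(x)|<1, x<0.
x=-0.75: |R|=0.4750
R=1: x+2/5x²=0 ⇒ x=−5/2=-2.5000; min R=1−1/(4·2/5)=0.3750>−1
Confirm numerically:
  x=-1.561: |R|=0.41369 <1
  x=-1.444: |R|=0.39005 <1
  x=-1.028: |R|=0.39471 <1
  x=-2.872: |R|=1.42735 >1
  x=-2.708: |R|=1.22531 >1
Interval (-2.5000, 0).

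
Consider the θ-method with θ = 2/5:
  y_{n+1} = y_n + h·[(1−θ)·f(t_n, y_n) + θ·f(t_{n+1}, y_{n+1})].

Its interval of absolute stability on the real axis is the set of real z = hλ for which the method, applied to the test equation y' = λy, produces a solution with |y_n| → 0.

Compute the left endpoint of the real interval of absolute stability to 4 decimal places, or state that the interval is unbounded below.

z* = -10.0000.

On y'=λy, z=hλ:
  y_{n+1} = y_n + z·[3/5·y_n + 2/5·y_{n+1}] ⇒ (1 − 2/5z)y_{n+1} = (1 + 3/5z)y_n
  ⇒ R(z) = (1 + 3/5z)/(1 − 2/5z).

Boundary: |R(x)|=1, x<0.
x=-0.68: |R|=0.4654
R=−1: 1+3/5x = −1+2/5x ⇒ -1/5x=2 ⇒ x=2/(-1/5)=-10.0000
Confirm numerically:
  x=-9.794: |R|=0.99162 <1
  x=-8.138: |R|=0.91248 <1
  x=-8.058: |R|=0.90803 <1
  x=-4.086: |R|=0.55102 <1
  x=-10.537: |R|=1.02060 >1
  x=-10.341: |R|=1.01328 >1
  x=-10.056: |R|=1.00223 >1
Stable set (-10.0000, 0).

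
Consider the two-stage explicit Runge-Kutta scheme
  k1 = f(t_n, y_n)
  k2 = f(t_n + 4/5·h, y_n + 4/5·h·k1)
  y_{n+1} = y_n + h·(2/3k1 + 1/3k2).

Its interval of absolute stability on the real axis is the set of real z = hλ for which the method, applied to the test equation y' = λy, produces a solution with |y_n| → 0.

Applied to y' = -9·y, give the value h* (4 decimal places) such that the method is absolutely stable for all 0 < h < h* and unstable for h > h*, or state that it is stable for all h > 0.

(-3.7500,0); λ=-9 ⇒ h* = (15/4)/9 = 0.4167.

With y'=λy (z=hλ):
  k1=λy_n ⇒ h·k1=z·y_n;  k2=λ(1+4/5z)y_n ⇒ h·k2=z(1+4/5z)y_n
  y_{n+1}/y_n = 1 + 2/3z + 1/3z(1+4/5z) = 1 + z + 4/15z²
  so R(z) = 1 + z + 4/15z².

Find x<0 with |R(x)|<1.
x=-0.54: |R|=0.5378
R=1: x+4/15x²=0 ⇒ x=−15/4=-3.7500; min R=1−1/(4·4/15)=0.0625>−1
Confirm numerically:
  x=-3.294: |R|=0.59945 <1
  x=-2.813: |R|=0.29713 <1
  x=-2.125: |R|=0.07917 <1
  x=-2.058: |R|=0.07143 <1
  x=-4.108: |R|=1.39218 >1
  x=-3.962: |R|=1.22399 >1
  x=-3.931: |R|=1.18974 >1
Interval (-3.7500, 0).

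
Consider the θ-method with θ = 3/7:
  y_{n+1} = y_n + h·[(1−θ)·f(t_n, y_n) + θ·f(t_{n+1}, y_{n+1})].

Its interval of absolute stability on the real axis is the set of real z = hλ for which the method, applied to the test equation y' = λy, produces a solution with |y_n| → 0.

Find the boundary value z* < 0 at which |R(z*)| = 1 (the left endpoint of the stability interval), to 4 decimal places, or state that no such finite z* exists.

Test eqn y'=λy, z=hλ:
  y_{n+1} = y_n + z·[4/7·y_n + 3/7·y_{n+1}] ⇒ (1 − 3/7z)y_{n+1} = (1 + 4/7z)y_n
  so R(z) = (1 + 4/7z)/(1 − 3/7z).

Find x<0 with |R(x)|<1.
x=-0.94: |R|=0.3299
R=−1: 1+4/7x = −1+3/7x ⇒ -1/7x=2 ⇒ x=2/(-1/7)=-14.0000
Confirm numerically:
  x=-13.619: |R|=0.99204 <1
  x=-13.535: |R|=0.99023 <1
  x=-12.069: |R|=0.95531 <1
  x=-8.899: |R|=0.84862 <1
  x=-14.587: |R|=1.01156 >1
  x=-14.534: |R|=1.01055 >1
  x=-14.198: |R|=1.00399 >1
Stable set (-14.0000, 0).

left endpoint -14.0000.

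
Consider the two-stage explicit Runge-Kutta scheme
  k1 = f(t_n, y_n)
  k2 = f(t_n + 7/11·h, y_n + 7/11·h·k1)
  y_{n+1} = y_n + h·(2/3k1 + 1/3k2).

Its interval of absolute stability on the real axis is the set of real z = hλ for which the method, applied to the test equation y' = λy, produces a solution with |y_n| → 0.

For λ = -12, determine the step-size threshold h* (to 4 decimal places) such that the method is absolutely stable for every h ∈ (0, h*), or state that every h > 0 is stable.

On y'=λy, z=hλ:
  k1=λy_n ⇒ h·k1=z·y_n;  k2=λ(1+7/11z)y_n ⇒ h·k2=z(1+7/11z)y_n
  y_{n+1}/y_n = 1 + 2/3z + 1/3z(1+7/11z) = 1 + z + 7/33z²
  so R(z) = 1 + z + 7/33z².

Solve |R(x)|<1 on ℝ⁻.
x=-1.46: |R|=0.0078
R=1: x+7/33x²=0 ⇒ x=−33/7=-4.7143; min R=1−1/(4·7/33)=-0.1786>−1
Confirm numerically:
  x=-2.906: |R|=0.11467 <1
  x=-2.834: |R|=0.13034 <1
  x=-2.133: |R|=0.16791 <1
  x=-2.041: |R|=0.15737 <1
  x=-5.222: |R|=1.56239 >1
  x=-5.108: |R|=1.42660 >1
So |R|<1 on (-4.7143, 0).

(-4.7143,0); λ=-12 ⇒ h* = (33/7)/12 = 0.3929.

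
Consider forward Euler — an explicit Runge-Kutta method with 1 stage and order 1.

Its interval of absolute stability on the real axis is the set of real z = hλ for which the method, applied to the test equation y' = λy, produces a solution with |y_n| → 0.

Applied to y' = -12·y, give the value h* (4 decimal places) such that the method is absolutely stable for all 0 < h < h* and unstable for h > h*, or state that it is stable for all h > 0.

With y'=λy (z=hλ):
  order 1, 1-stage ⇒ R(z)=1+z
  (e.g. R(-1.58)=-0.58000, |R|=0.58000)

Boundary: |R(x)|=1, x<0.
x=-1.58: |R|=0.5800
|R(-2.09)|=1.0900 |R(-1.67)|=0.6700 |R(-0.85)|=0.1500
Bisect:
  x_lo=-2.8735 |R|=1.8735  x_hi=-0.2645 |R|=0.7355
  mid=-1.56898 |R|=0.56898 →hi
  mid=-2.22122 |R|=1.22122 →lo
  mid=-1.89510 |R|=0.89510 →hi
  mid=-2.05816 |R|=1.05816 →lo
  mid=-1.97663 |R|=0.97663 →hi
  mid=-2.01739 |R|=1.01739 →lo
  mid=-1.99701 |R|=0.99701 →hi
  mid=-2.00720 |R|=1.00720 →lo
  mid=-2.00211 |R|=1.00211 →lo
  ...
  [-2.00004,-1.99988] ⇒ x*=-2.0000
Interval (-2.0000, 0).

(-2.0000,0); λ=-12 ⇒ h* = 0.1667.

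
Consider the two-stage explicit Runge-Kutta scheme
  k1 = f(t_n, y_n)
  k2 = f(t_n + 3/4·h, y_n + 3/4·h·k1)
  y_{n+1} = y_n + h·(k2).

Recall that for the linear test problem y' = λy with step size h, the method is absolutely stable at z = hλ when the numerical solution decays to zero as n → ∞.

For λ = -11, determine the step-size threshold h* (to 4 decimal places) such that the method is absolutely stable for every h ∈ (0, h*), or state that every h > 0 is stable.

Set f=λy, z=hλ:
  k1=λy_n ⇒ h·k1=z·y_n;  k2=λ(1+3/4z)y_n ⇒ h·k2=z(1+3/4z)y_n
  y_{n+1}/y_n = 1 + z(1+3/4z) = 1 + z + 3/4z²
  so R(z) = 1 + z + 3/4z².

Boundary: |R(x)|=1, x<0.
x=-0.8: |R|=0.6800
R=1: x+3/4x²=0 ⇒ x=−4/3=-1.3333; min R=1−1/(4·3/4)=0.6667>−1
Confirm numerically:
  x=-1.179: |R|=0.86353 <1
  x=-1.131: |R|=0.82837 <1
  x=-0.704: |R|=0.66771 <1
  x=-0.660: |R|=0.66670 <1
  x=-1.473: |R|=1.15430 >1
  x=-1.427: |R|=1.10025 >1
So |R|<1 on (-1.3333, 0).

(-1.3333,0); λ=-11 ⇒ h* = (4/3)/11 = 0.1212.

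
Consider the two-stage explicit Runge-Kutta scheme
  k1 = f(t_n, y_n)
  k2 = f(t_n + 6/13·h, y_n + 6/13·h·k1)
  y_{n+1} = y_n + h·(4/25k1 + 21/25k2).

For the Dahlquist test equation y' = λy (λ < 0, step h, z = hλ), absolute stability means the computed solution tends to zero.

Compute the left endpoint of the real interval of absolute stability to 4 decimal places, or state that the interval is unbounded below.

Test eqn y'=λy, z=hλ:
  k1=λy_n ⇒ h·k1=z·y_n;  k2=λ(1+6/13z)y_n ⇒ h·k2=z(1+6/13z)y_n
  y_{n+1}/y_n = 1 + 4/25z + 21/25z(1+6/13z) = 1 + z + 126/325z²
  Hence R(z) = 1 + z + 126/325z².

Need |R(x)|<1, x<0.
x=-0.98: |R|=0.3923
R=1: x+126/325x²=0 ⇒ x=−325/126=-2.5794; min R=1−1/(4·126/325)=0.3552>−1
Confirm numerically:
  x=-1.919: |R|=0.50870 <1
  x=-1.758: |R|=0.44019 <1
  x=-1.383: |R|=0.35853 <1
  x=-1.319: |R|=0.35549 <1
  x=-3.177: |R|=1.73611 >1
  x=-2.881: |R|=1.33691 >1
Stable set (-2.5794, 0).

left endpoint -2.5794.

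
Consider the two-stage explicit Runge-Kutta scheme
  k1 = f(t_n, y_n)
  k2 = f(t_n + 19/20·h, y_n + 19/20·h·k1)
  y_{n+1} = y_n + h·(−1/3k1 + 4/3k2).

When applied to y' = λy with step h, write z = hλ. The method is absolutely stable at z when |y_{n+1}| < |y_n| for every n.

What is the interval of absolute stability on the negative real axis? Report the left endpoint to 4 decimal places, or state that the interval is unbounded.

(-0.7895, 0).

Test eqn y'=λy, z=hλ:
  k1=λy_n ⇒ h·k1=z·y_n;  k2=λ(1+19/20z)y_n ⇒ h·k2=z(1+19/20z)y_n
  y_{n+1}/y_n = 1 − 1/3z + 4/3z(1+19/20z) = 1 + z + 19/15z²
  so R(z) = 1 + z + 19/15z².

Boundary: |R(x)|=1, x<0.
x=-1.44: |R|=2.1866
R=1: x+19/15x²=0 ⇒ x=−15/19=-0.7895; min R=1−1/(4·19/15)=0.8026>−1
Confirm numerically:
  x=-0.652: |R|=0.88647 <1
  x=-0.614: |R|=0.86353 <1
  x=-0.518: |R|=0.82188 <1
  x=-0.352: |R|=0.80495 <1
  x=-1.309: |R|=1.86141 >1
  x=-1.009: |R|=1.28057 >1
  x=-0.960: |R|=1.20736 >1
Interval (-0.7895, 0).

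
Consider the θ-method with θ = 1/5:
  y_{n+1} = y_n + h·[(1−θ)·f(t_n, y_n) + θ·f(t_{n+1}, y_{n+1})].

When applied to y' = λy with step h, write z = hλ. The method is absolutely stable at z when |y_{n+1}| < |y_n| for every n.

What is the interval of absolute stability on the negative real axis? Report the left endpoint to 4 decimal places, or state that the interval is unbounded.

(-3.3333, 0).

With y'=λy (z=hλ):
  y_{n+1} = y_n + z·[4/5·y_n + 1/5·y_{n+1}] ⇒ (1 − 1/5z)y_{n+1} = (1 + 4/5z)y_n
  R(z) = (1 + 4/5z)/(1 − 1/5z).

Boundary: |R(x)|=1, x<0.
x=-1.27: |R|=0.0128
R=−1: 1+4/5x = −1+1/5x ⇒ -3/5x=2 ⇒ x=2/(-3/5)=-3.3333
Confirm numerically:
  x=-2.798: |R|=0.79405 <1
  x=-2.184: |R|=0.52004 <1
  x=-1.929: |R|=0.39198 <1
  x=-3.813: |R|=1.16328 >1
  x=-3.580: |R|=1.08625 >1
  x=-3.393: |R|=1.02133 >1
So |R|<1 on (-3.3333, 0).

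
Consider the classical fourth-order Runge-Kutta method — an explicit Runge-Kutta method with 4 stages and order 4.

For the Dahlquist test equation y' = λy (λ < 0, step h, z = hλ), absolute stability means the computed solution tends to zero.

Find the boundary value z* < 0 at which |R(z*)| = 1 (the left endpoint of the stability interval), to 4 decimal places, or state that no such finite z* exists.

left endpoint -2.7853.

Test eqn y'=λy, z=hλ:
  order 4, 4-stage ⇒ R(z)=1+z+z^2/2+z^3/6+z^4/24
  (e.g. R(-1.01)=0.37169, |R|=0.37169)

Need |R(x)|<1, x<0.
x=-1.01: |R|=0.3717
|R(-1.75)|=0.2788 |R(-0.71)|=0.4930 |R(-0.62)|=0.5386
Bisect:
  x_lo=-3.3915 |R|=2.3705  x_hi=-0.3638 |R|=0.6951
  mid=-1.87766 |R|=0.29974 →hi
  mid=-2.63457 |R|=0.79554 →hi
  mid=-3.01303 |R|=1.40127 →lo
  mid=-2.82380 |R|=1.05962 →lo
  mid=-2.72918 |R|=0.91865 →hi
  mid=-2.77649 |R|=0.98681 →hi
  mid=-2.80015 |R|=1.02262 →lo
  ...
  [-2.78536,-2.78518] ⇒ x*=-2.7853
Interval (-2.7853, 0).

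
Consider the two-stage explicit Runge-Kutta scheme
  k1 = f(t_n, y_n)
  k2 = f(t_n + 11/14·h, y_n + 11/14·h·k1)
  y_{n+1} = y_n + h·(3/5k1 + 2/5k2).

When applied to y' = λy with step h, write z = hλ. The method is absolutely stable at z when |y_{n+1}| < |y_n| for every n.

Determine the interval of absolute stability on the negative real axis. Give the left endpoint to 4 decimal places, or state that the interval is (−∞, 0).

Set f=λy, z=hλ:
  k1=λy_n ⇒ h·k1=z·y_n;  k2=λ(1+11/14z)y_n ⇒ h·k2=z(1+11/14z)y_n
  y_{n+1}/y_n = 1 + 3/5z + 2/5z(1+11/14z) = 1 + z + 11/35z²
  so R(z) = 1 + z + 11/35z².

Boundary: |R(x)|=1, x<0.
x=-0.88: |R|=0.3634
R=1: x+11/35x²=0 ⇒ x=−35/11=-3.1818; min R=1−1/(4·11/35)=0.2045>−1
Confirm numerically:
  x=-3.086: |R|=0.90707 <1
  x=-1.857: |R|=0.22680 <1
  x=-1.555: |R|=0.20495 <1
  x=-3.558: |R|=1.42066 >1
  x=-3.250: |R|=1.06964 >1
Interval (-3.1818, 0).

z∈(-3.1818,0).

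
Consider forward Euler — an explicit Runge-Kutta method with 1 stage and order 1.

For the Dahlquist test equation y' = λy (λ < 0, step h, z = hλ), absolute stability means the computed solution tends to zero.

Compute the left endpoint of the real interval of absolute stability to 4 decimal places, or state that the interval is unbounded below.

left endpoint -2.0000.

Test eqn y'=λy, z=hλ:
  order 1, 1-stage ⇒ R(z)=1+z
  (e.g. R(-0.42)=0.58000, |R|=0.58000)

Need |R(x)|<1, x<0.
x=-0.42: |R|=0.5800
|R(-2.25)|=1.2500 |R(-1.79)|=0.7900 |R(-0.66)|=0.3400
Bisect:
  x_lo=-2.7266 |R|=1.7266  x_hi=-0.1349 |R|=0.8651
  mid=-1.43071 |R|=0.43071 →hi
  mid=-2.07863 |R|=1.07863 →lo
  mid=-1.75467 |R|=0.75467 →hi
  mid=-1.91665 |R|=0.91665 →hi
  mid=-1.99764 |R|=0.99764 →hi
  mid=-2.03814 |R|=1.03814 →lo
  mid=-2.01789 |R|=1.01789 →lo
  ...
  [-2.00002,-1.99986] ⇒ x*=-2.0000
Stable set (-2.0000, 0).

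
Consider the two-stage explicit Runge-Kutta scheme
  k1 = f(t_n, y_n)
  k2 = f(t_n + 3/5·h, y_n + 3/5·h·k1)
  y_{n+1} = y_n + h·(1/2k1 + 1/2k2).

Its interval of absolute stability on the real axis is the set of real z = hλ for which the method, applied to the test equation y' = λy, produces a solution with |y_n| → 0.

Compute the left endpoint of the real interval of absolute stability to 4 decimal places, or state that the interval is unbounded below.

Test eqn y'=λy, z=hλ:
  k1=λy_n ⇒ h·k1=z·y_n;  k2=λ(1+3/5z)y_n ⇒ h·k2=z(1+3/5z)y_n
  y_{n+1}/y_n = 1 + 1/2z + 1/2z(1+3/5z) = 1 + z + 3/10z²
  so R(z) = 1 + z + 3/10z².

Boundary: |R(x)|=1, x<0.
x=-0.69: |R|=0.4528
R=1: x+3/10x²=0 ⇒ x=−10/3=-3.3333; min R=1−1/(4·3/10)=0.1667>−1
Confirm numerically:
  x=-2.427: |R|=0.34010 <1
  x=-1.701: |R|=0.16702 <1
  x=-1.485: |R|=0.17657 <1
  x=-3.561: |R|=1.24322 >1
  x=-3.424: |R|=1.09313 >1
Interval (-3.3333, 0).

z* = -3.3333.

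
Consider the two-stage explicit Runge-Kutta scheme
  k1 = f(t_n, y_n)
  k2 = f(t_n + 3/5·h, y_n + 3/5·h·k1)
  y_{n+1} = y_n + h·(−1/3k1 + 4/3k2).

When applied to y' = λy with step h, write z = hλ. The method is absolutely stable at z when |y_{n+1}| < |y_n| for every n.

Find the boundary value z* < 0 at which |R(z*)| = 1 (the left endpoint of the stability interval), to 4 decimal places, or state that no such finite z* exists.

left endpoint -1.2500.

On y'=λy, z=hλ:
  k1=λy_n ⇒ h·k1=z·y_n;  k2=λ(1+3/5z)y_n ⇒ h·k2=z(1+3/5z)y_n
  y_{n+1}/y_n = 1 − 1/3z + 4/3z(1+3/5z) = 1 + z + 4/5z²
  R(z) = 1 + z + 4/5z².

Need |R(x)|<1, x<0.
x=-1.53: |R|=1.3427
R=1: x+4/5x²=0 ⇒ x=−5/4=-1.2500; min R=1−1/(4·4/5)=0.6875>−1
Confirm numerically:
  x=-1.212: |R|=0.96316 <1
  x=-0.974: |R|=0.78494 <1
  x=-0.766: |R|=0.70340 <1
  x=-0.665: |R|=0.68878 <1
  x=-1.824: |R|=1.83758 >1
  x=-1.691: |R|=1.59658 >1
So |R|<1 on (-1.2500, 0).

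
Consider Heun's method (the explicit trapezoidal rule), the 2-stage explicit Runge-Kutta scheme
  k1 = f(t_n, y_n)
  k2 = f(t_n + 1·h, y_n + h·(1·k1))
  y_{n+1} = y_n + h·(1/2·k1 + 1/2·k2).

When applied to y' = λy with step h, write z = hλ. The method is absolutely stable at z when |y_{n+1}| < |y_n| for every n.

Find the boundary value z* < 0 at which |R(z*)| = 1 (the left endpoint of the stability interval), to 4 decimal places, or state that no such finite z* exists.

With y'=λy (z=hλ):
  order 2, 2-stage ⇒ R(z)=1+z+z^2/2
  (e.g. R(-1.58)=0.66820, |R|=0.66820)

Solve |R(x)|<1 on ℝ⁻.
x=-1.58: |R|=0.6682
|R(-2.33)|=1.3845 |R(-0.65)|=0.5613 |R(-0.63)|=0.5684
Bisect:
  x_lo=-2.6208 |R|=1.8135  x_hi=-0.2946 |R|=0.7488
  mid=-1.45768 |R|=0.60474 →hi
  mid=-2.03923 |R|=1.04000 →lo
  mid=-1.74846 |R|=0.78009 →hi
  mid=-1.89384 |R|=0.89948 →hi
  mid=-1.96654 |R|=0.96710 →hi
  mid=-2.00288 |R|=1.00289 →lo
  mid=-1.98471 |R|=0.98483 →hi
  mid=-1.99380 |R|=0.99382 →hi
  mid=-1.99834 |R|=0.99834 →hi
  ...
  [-2.00004,-1.99990] ⇒ x*=-2.0000
Interval (-2.0000, 0).

left endpoint -2.0000.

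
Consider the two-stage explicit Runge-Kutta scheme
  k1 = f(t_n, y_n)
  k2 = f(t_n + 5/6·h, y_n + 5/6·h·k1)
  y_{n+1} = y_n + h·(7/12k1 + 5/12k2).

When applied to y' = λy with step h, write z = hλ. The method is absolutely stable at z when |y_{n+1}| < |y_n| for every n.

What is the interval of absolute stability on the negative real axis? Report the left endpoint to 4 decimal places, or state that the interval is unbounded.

(-2.8800, 0).

Test eqn y'=λy, z=hλ:
  k1=λy_n ⇒ h·k1=z·y_n;  k2=λ(1+5/6z)y_n ⇒ h·k2=z(1+5/6z)y_n
  y_{n+1}/y_n = 1 + 7/12z + 5/12z(1+5/6z) = 1 + z + 25/72z²
  R(z) = 1 + z + 25/72z².

Solve |R(x)|<1 on ℝ⁻.
x=-1.21: |R|=0.2984
R=1: x+25/72x²=0 ⇒ x=−72/25=-2.8800; min R=1−1/(4·25/72)=0.2800>−1
Confirm numerically:
  x=-2.198: |R|=0.47950 <1
  x=-2.041: |R|=0.40542 <1
  x=-1.723: |R|=0.30781 <1
  x=-3.354: |R|=1.55201 >1
  x=-3.154: |R|=1.30007 >1
  x=-2.950: |R|=1.07170 >1
Stable set (-2.8800, 0).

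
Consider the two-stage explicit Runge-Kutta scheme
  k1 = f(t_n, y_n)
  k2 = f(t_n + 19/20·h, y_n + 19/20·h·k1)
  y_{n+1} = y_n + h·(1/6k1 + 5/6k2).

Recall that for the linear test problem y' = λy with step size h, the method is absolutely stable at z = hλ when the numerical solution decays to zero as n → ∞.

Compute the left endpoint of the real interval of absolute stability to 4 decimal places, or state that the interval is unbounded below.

On y'=λy, z=hλ:
  k1=λy_n ⇒ h·k1=z·y_n;  k2=λ(1+19/20z)y_n ⇒ h·k2=z(1+19/20z)y_n
  y_{n+1}/y_n = 1 + 1/6z + 5/6z(1+19/20z) = 1 + z + 19/24z²
  Hence R(z) = 1 + z + 19/24z².

Solve |R(x)|<1 on ℝ⁻.
x=-1.08: |R|=0.8434
R=1: x+19/24x²=0 ⇒ x=−24/19=-1.2632; min R=1−1/(4·19/24)=0.6842>−1
Confirm numerically:
  x=-0.907: |R|=0.74426 <1
  x=-0.801: |R|=0.70693 <1
  x=-0.649: |R|=0.68445 <1
  x=-0.619: |R|=0.68434 <1
  x=-1.829: |R|=1.81932 >1
  x=-1.760: |R|=1.69227 >1
  x=-1.642: |R|=1.49246 >1
Stable set (-1.2632, 0).

z* = -1.2632.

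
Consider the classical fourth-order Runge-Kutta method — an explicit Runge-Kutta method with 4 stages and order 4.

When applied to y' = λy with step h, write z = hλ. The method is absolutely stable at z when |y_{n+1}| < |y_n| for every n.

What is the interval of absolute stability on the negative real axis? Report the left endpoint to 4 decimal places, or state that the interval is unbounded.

z∈(-2.7853,0).

With y'=λy (z=hλ):
  order 4, 4-stage ⇒ R(z)=1+z+z^2/2+z^3/6+z^4/24
  (e.g. R(-1.46)=0.27643, |R|=0.27643)

Need |R(x)|<1, x<0.
x=-1.46: |R|=0.2764
|R(-3.06)|=1.4996 |R(-2.73)|=0.9198 |R(-0.89)|=0.4147
Bisect:
  x_lo=-3.4132 |R|=2.4396  x_hi=-0.0514 |R|=0.9499
  mid=-1.73233 |R|=0.27695 →hi
  mid=-2.57278 |R|=0.72410 →hi
  mid=-2.99300 |R|=1.36107 →lo
  mid=-2.78289 |R|=0.99638 →hi
  mid=-2.88795 |R|=1.16613 →lo
  mid=-2.83542 |R|=1.07824 →lo
  mid=-2.80915 |R|=1.03657 →lo
  ...
  [-2.78535,-2.78515] ⇒ x*=-2.7853
So |R|<1 on (-2.7853, 0).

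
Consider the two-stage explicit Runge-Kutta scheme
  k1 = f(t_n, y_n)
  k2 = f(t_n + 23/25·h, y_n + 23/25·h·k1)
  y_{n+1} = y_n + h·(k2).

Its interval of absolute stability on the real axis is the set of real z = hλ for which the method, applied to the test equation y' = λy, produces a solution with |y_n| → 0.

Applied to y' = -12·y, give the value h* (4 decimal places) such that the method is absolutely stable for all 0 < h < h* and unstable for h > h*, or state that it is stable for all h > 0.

Set f=λy, z=hλ:
  k1=λy_n ⇒ h·k1=z·y_n;  k2=λ(1+23/25z)y_n ⇒ h·k2=z(1+23/25z)y_n
  y_{n+1}/y_n = 1 + z(1+23/25z) = 1 + z + 23/25z²
  ⇒ R(z) = 1 + z + 23/25z².

Find x<0 with |R(x)|<1.
x=-0.54: |R|=0.7283
R=1: x+23/25x²=0 ⇒ x=−25/23=-1.0870; min R=1−1/(4·23/25)=0.7283>−1
Confirm numerically:
  x=-1.001: |R|=0.92084 <1
  x=-0.882: |R|=0.83369 <1
  x=-0.678: |R|=0.74491 <1
  x=-0.623: |R|=0.73408 <1
  x=-1.179: |R|=1.09984 >1
  x=-1.113: |R|=1.02667 >1
Stable set (-1.0870, 0).

(-1.0870,0); λ=-12 ⇒ h* = (25/23)/12 = 0.0906.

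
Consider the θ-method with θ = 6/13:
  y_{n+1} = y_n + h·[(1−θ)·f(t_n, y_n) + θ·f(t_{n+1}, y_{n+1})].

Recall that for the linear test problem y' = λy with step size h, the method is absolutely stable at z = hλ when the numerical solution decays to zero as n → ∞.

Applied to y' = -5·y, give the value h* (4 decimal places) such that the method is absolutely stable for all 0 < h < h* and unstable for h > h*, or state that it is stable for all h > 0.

On y'=λy, z=hλ:
  y_{n+1} = y_n + z·[7/13·y_n + 6/13·y_{n+1}] ⇒ (1 − 6/13z)y_{n+1} = (1 + 7/13z)y_n
  Hence R(z) = (1 + 7/13z)/(1 − 6/13z).

Need |R(x)|<1, x<0.
x=-0.33: |R|=0.7136
R=−1: 1+7/13x = −1+6/13x ⇒ -1/13x=2 ⇒ x=2/(-1/13)=-26.0000
Confirm numerically:
  x=-19.848: |R|=0.95342 <1
  x=-13.152: |R|=0.86021 <1
  x=-12.691: |R|=0.85071 <1
  x=-26.586: |R|=1.00340 >1
  x=-26.408: |R|=1.00238 >1
  x=-26.037: |R|=1.00022 >1
So |R|<1 on (-26.0000, 0).

(-26.0000,0); λ=-5 ⇒ h* = (26)/5 = 5.2000.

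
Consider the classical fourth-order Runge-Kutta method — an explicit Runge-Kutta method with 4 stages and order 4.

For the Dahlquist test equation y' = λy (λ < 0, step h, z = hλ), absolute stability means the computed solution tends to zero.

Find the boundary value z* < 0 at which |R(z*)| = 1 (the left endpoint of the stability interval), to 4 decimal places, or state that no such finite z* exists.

z* = -2.7853.

Set f=λy, z=hλ:
  order 4, 4-stage ⇒ R(z)=1+z+z^2/2+z^3/6+z^4/24
  (e.g. R(-0.44)=0.64416, |R|=0.64416)

Solve |R(x)|<1 on ℝ⁻.
x=-0.44: |R|=0.6442
|R(-2.59)|=0.7433 |R(-2.43)|=0.5838 |R(-1.85)|=0.2940
Bisect:
  x_lo=-3.6654 |R|=3.3656  x_hi=-0.3866 |R|=0.6794
  mid=-2.02599 |R|=0.34234 →hi
  mid=-2.84569 |R|=1.09495 →lo
  mid=-2.43584 |R|=0.58889 →hi
  mid=-2.64077 |R|=0.80308 →hi
  mid=-2.74323 |R|=0.93841 →hi
  mid=-2.79446 |R|=1.01391 →lo
  mid=-2.76884 |R|=0.97548 →hi
  ...
  [-2.78545,-2.78525] ⇒ x*=-2.7853
Interval (-2.7853, 0).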